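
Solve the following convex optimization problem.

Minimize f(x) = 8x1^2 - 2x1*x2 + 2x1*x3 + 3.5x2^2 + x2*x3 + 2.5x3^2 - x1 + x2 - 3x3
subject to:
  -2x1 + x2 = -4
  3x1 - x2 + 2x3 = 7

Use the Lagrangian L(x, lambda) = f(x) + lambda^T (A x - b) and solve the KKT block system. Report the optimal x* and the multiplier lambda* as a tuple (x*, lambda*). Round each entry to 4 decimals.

Form the Lagrangian:
  L(x, lambda) = (1/2) x^T Q x + c^T x + lambda^T (A x - b)
Stationarity (grad_x L = 0): Q x + c + A^T lambda = 0.
Primal feasibility: A x = b.

This gives the KKT block system:
  [ Q   A^T ] [ x     ]   [-c ]
  [ A    0  ] [ lambda ] = [ b ]

Solving the linear system:
  x*      = (1.2406, -1.5188, 0.8797)
  lambda* = (10.0526, -1.1805)
  f(x*)   = 21.5376

x* = (1.2406, -1.5188, 0.8797), lambda* = (10.0526, -1.1805)


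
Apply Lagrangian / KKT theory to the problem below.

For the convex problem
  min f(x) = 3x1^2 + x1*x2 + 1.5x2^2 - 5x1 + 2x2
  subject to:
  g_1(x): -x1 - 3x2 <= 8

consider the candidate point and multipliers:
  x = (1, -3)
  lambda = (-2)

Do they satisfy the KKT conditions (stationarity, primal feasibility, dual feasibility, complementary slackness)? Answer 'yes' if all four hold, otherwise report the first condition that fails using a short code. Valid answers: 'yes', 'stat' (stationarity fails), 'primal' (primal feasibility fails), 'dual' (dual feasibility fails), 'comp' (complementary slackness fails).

Gradient of f: grad f(x) = Q x + c = (-2, -6)
Constraint values g_i(x) = a_i^T x - b_i:
  g_1((1, -3)) = 0
Stationarity residual: grad f(x) + sum_i lambda_i a_i = (0, 0)
  -> stationarity OK
Primal feasibility (all g_i <= 0): OK
Dual feasibility (all lambda_i >= 0): FAILS
Complementary slackness (lambda_i * g_i(x) = 0 for all i): OK

Verdict: the first failing condition is dual_feasibility -> dual.

dual


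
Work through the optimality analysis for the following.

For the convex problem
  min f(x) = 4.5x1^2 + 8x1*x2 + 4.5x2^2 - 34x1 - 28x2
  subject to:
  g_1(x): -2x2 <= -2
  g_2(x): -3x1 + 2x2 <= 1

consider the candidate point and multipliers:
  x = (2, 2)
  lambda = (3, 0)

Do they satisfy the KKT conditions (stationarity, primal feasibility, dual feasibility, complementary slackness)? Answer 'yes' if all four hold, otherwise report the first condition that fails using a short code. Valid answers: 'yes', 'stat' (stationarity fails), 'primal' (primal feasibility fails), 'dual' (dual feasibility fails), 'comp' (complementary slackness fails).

Gradient of f: grad f(x) = Q x + c = (0, 6)
Constraint values g_i(x) = a_i^T x - b_i:
  g_1((2, 2)) = -2
  g_2((2, 2)) = -3
Stationarity residual: grad f(x) + sum_i lambda_i a_i = (0, 0)
  -> stationarity OK
Primal feasibility (all g_i <= 0): OK
Dual feasibility (all lambda_i >= 0): OK
Complementary slackness (lambda_i * g_i(x) = 0 for all i): FAILS

Verdict: the first failing condition is complementary_slackness -> comp.

comp


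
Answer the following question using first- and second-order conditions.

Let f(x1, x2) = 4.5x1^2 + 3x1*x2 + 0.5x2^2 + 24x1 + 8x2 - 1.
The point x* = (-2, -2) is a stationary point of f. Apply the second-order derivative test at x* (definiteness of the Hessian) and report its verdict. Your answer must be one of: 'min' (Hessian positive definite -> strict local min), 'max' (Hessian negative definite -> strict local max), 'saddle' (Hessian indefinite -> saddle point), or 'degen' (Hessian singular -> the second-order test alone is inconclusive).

Compute the Hessian H = grad^2 f:
  H = [[9, 3], [3, 1]]
Verify stationarity: grad f(x*) = H x* + g = (0, 0).
Eigenvalues of H: 0, 10.
H has a zero eigenvalue (singular; positive semidefinite but not definite), so H is neither positive definite, negative definite, nor indefinite. The second-order test alone is inconclusive -> degen.
(Indeed, f is constant along the null direction of H through x*, so x* is not a strict local extremum.)

degen


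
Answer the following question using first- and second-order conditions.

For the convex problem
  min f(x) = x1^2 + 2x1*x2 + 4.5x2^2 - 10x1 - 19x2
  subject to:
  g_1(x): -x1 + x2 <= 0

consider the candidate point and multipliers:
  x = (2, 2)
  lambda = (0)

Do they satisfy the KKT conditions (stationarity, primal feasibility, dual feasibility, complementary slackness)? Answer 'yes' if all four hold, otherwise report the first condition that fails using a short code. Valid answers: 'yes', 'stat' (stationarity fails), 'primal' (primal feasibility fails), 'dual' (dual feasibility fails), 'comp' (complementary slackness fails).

Gradient of f: grad f(x) = Q x + c = (-2, 3)
Constraint values g_i(x) = a_i^T x - b_i:
  g_1((2, 2)) = 0
Stationarity residual: grad f(x) + sum_i lambda_i a_i = (-2, 3)
  -> stationarity FAILS
Primal feasibility (all g_i <= 0): OK
Dual feasibility (all lambda_i >= 0): OK
Complementary slackness (lambda_i * g_i(x) = 0 for all i): OK

Verdict: the first failing condition is stationarity -> stat.

stat


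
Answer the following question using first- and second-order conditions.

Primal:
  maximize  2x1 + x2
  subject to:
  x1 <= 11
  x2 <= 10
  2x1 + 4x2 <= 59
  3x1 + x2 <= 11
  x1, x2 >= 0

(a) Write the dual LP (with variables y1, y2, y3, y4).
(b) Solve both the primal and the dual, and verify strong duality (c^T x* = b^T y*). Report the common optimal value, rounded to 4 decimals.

The standard primal-dual pair for 'max c^T x s.t. A x <= b, x >= 0' is:
  Dual:  min b^T y  s.t.  A^T y >= c,  y >= 0.

So the dual LP is:
  minimize  11y1 + 10y2 + 59y3 + 11y4
  subject to:
    y1 + 2y3 + 3y4 >= 2
    y2 + 4y3 + y4 >= 1
    y1, y2, y3, y4 >= 0

Solving the primal: x* = (0.3333, 10).
  primal value c^T x* = 10.6667.
Solving the dual: y* = (0, 0.3333, 0, 0.6667).
  dual value b^T y* = 10.6667.
Strong duality: c^T x* = b^T y*. Confirmed.

10.6667


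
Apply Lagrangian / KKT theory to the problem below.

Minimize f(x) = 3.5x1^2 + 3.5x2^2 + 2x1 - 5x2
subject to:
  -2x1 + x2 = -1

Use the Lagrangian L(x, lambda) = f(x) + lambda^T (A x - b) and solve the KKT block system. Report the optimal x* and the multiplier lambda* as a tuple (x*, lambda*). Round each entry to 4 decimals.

Form the Lagrangian:
  L(x, lambda) = (1/2) x^T Q x + c^T x + lambda^T (A x - b)
Stationarity (grad_x L = 0): Q x + c + A^T lambda = 0.
Primal feasibility: A x = b.

This gives the KKT block system:
  [ Q   A^T ] [ x     ]   [-c ]
  [ A    0  ] [ lambda ] = [ b ]

Solving the linear system:
  x*      = (0.6286, 0.2571)
  lambda* = (3.2)
  f(x*)   = 1.5857

x* = (0.6286, 0.2571), lambda* = (3.2)


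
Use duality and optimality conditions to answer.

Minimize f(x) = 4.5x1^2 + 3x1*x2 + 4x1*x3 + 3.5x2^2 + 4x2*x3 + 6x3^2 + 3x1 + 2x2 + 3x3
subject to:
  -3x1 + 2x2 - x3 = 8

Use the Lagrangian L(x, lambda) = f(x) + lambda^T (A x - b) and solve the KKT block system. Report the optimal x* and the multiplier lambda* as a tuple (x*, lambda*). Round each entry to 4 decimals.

Form the Lagrangian:
  L(x, lambda) = (1/2) x^T Q x + c^T x + lambda^T (A x - b)
Stationarity (grad_x L = 0): Q x + c + A^T lambda = 0.
Primal feasibility: A x = b.

This gives the KKT block system:
  [ Q   A^T ] [ x     ]   [-c ]
  [ A    0  ] [ lambda ] = [ b ]

Solving the linear system:
  x*      = (-1.5557, 1.4427, -0.4474)
  lambda* = (-2.821)
  f(x*)   = 9.7221

x* = (-1.5557, 1.4427, -0.4474), lambda* = (-2.821)


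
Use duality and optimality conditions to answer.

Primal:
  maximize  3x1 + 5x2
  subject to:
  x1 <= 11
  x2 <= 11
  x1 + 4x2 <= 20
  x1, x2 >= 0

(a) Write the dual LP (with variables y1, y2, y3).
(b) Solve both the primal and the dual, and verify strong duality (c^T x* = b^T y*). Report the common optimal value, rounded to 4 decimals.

The standard primal-dual pair for 'max c^T x s.t. A x <= b, x >= 0' is:
  Dual:  min b^T y  s.t.  A^T y >= c,  y >= 0.

So the dual LP is:
  minimize  11y1 + 11y2 + 20y3
  subject to:
    y1 + y3 >= 3
    y2 + 4y3 >= 5
    y1, y2, y3 >= 0

Solving the primal: x* = (11, 2.25).
  primal value c^T x* = 44.25.
Solving the dual: y* = (1.75, 0, 1.25).
  dual value b^T y* = 44.25.
Strong duality: c^T x* = b^T y*. Confirmed.

44.25


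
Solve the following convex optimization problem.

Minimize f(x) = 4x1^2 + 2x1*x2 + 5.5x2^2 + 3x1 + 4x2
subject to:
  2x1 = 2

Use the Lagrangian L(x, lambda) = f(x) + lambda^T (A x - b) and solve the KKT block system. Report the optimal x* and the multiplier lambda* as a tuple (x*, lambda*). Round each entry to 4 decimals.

Form the Lagrangian:
  L(x, lambda) = (1/2) x^T Q x + c^T x + lambda^T (A x - b)
Stationarity (grad_x L = 0): Q x + c + A^T lambda = 0.
Primal feasibility: A x = b.

This gives the KKT block system:
  [ Q   A^T ] [ x     ]   [-c ]
  [ A    0  ] [ lambda ] = [ b ]

Solving the linear system:
  x*      = (1, -0.5455)
  lambda* = (-4.9545)
  f(x*)   = 5.3636

x* = (1, -0.5455), lambda* = (-4.9545)


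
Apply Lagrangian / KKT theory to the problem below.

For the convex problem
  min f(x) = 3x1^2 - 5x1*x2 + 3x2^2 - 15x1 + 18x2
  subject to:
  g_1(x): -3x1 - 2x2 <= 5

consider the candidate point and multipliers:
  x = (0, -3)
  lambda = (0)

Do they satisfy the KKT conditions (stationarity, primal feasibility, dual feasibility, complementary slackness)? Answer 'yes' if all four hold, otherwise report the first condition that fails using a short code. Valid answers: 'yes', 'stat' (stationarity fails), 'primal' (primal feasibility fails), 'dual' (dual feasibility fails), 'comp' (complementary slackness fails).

Gradient of f: grad f(x) = Q x + c = (0, 0)
Constraint values g_i(x) = a_i^T x - b_i:
  g_1((0, -3)) = 1
Stationarity residual: grad f(x) + sum_i lambda_i a_i = (0, 0)
  -> stationarity OK
Primal feasibility (all g_i <= 0): FAILS
Dual feasibility (all lambda_i >= 0): OK
Complementary slackness (lambda_i * g_i(x) = 0 for all i): OK

Verdict: the first failing condition is primal_feasibility -> primal.

primal


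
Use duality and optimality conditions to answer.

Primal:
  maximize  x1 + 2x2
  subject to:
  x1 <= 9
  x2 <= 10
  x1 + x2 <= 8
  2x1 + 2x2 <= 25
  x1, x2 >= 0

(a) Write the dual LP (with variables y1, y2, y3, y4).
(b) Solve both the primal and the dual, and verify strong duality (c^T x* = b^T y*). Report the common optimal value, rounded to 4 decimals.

The standard primal-dual pair for 'max c^T x s.t. A x <= b, x >= 0' is:
  Dual:  min b^T y  s.t.  A^T y >= c,  y >= 0.

So the dual LP is:
  minimize  9y1 + 10y2 + 8y3 + 25y4
  subject to:
    y1 + y3 + 2y4 >= 1
    y2 + y3 + 2y4 >= 2
    y1, y2, y3, y4 >= 0

Solving the primal: x* = (0, 8).
  primal value c^T x* = 16.
Solving the dual: y* = (0, 0, 2, 0).
  dual value b^T y* = 16.
Strong duality: c^T x* = b^T y*. Confirmed.

16


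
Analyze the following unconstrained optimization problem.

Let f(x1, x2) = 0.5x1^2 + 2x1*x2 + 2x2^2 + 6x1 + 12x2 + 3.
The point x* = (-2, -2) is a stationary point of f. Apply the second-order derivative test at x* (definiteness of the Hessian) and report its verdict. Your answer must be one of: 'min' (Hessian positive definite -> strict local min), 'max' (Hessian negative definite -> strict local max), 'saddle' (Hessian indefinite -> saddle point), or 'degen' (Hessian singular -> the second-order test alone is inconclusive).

Compute the Hessian H = grad^2 f:
  H = [[1, 2], [2, 4]]
Verify stationarity: grad f(x*) = H x* + g = (0, 0).
Eigenvalues of H: 0, 5.
H has a zero eigenvalue (singular; positive semidefinite but not definite), so H is neither positive definite, negative definite, nor indefinite. The second-order test alone is inconclusive -> degen.
(Indeed, f is constant along the null direction of H through x*, so x* is not a strict local extremum.)

degen


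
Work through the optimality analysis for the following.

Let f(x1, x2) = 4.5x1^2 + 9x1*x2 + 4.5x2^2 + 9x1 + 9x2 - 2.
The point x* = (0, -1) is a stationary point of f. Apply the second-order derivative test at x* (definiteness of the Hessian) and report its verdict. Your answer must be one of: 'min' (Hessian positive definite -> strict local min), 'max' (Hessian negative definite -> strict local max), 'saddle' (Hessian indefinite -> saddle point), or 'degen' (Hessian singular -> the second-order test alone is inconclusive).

Compute the Hessian H = grad^2 f:
  H = [[9, 9], [9, 9]]
Verify stationarity: grad f(x*) = H x* + g = (0, 0).
Eigenvalues of H: 0, 18.
H has a zero eigenvalue (singular; positive semidefinite but not definite), so H is neither positive definite, negative definite, nor indefinite. The second-order test alone is inconclusive -> degen.
(Indeed, f is constant along the null direction of H through x*, so x* is not a strict local extremum.)

degen


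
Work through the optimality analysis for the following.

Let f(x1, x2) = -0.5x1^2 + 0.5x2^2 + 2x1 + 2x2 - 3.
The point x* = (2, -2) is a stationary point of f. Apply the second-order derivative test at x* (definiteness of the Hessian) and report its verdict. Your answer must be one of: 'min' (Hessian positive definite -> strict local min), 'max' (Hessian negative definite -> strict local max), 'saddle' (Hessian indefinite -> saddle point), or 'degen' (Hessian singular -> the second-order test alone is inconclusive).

Compute the Hessian H = grad^2 f:
  H = [[-1, 0], [0, 1]]
Verify stationarity: grad f(x*) = H x* + g = (0, 0).
Eigenvalues of H: -1, 1.
Eigenvalues have mixed signs, so H is indefinite -> x* is a saddle point.

saddle


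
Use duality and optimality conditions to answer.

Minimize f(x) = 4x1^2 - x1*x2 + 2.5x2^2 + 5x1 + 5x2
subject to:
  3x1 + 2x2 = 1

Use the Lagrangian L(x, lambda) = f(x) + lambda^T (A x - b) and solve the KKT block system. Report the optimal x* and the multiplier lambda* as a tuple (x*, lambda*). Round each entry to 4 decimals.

Form the Lagrangian:
  L(x, lambda) = (1/2) x^T Q x + c^T x + lambda^T (A x - b)
Stationarity (grad_x L = 0): Q x + c + A^T lambda = 0.
Primal feasibility: A x = b.

This gives the KKT block system:
  [ Q   A^T ] [ x     ]   [-c ]
  [ A    0  ] [ lambda ] = [ b ]

Solving the linear system:
  x*      = (0.3034, 0.0449)
  lambda* = (-2.4607)
  f(x*)   = 2.1011

x* = (0.3034, 0.0449), lambda* = (-2.4607)


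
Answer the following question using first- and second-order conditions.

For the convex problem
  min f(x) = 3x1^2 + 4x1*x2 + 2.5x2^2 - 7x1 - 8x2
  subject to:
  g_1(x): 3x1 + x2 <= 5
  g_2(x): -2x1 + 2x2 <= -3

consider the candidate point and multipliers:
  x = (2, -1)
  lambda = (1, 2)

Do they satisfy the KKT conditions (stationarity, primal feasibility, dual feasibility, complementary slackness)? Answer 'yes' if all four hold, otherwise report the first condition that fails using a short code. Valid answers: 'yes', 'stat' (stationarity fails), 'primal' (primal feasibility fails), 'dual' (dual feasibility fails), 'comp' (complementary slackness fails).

Gradient of f: grad f(x) = Q x + c = (1, -5)
Constraint values g_i(x) = a_i^T x - b_i:
  g_1((2, -1)) = 0
  g_2((2, -1)) = -3
Stationarity residual: grad f(x) + sum_i lambda_i a_i = (0, 0)
  -> stationarity OK
Primal feasibility (all g_i <= 0): OK
Dual feasibility (all lambda_i >= 0): OK
Complementary slackness (lambda_i * g_i(x) = 0 for all i): FAILS

Verdict: the first failing condition is complementary_slackness -> comp.

comp


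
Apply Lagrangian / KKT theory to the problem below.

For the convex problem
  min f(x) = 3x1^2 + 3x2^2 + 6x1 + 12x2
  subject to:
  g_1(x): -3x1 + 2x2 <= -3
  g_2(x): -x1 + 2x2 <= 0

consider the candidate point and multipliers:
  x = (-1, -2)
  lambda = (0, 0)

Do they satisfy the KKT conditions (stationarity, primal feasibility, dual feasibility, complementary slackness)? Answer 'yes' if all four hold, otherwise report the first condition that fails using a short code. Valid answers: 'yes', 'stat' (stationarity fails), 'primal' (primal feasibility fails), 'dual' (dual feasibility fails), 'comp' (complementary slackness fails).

Gradient of f: grad f(x) = Q x + c = (0, 0)
Constraint values g_i(x) = a_i^T x - b_i:
  g_1((-1, -2)) = 2
  g_2((-1, -2)) = -3
Stationarity residual: grad f(x) + sum_i lambda_i a_i = (0, 0)
  -> stationarity OK
Primal feasibility (all g_i <= 0): FAILS
Dual feasibility (all lambda_i >= 0): OK
Complementary slackness (lambda_i * g_i(x) = 0 for all i): OK

Verdict: the first failing condition is primal_feasibility -> primal.

primal


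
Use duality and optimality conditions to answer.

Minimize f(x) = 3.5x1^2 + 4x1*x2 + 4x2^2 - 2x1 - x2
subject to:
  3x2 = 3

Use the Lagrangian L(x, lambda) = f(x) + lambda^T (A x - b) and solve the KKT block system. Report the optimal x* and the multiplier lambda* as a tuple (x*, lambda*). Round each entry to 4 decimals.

Form the Lagrangian:
  L(x, lambda) = (1/2) x^T Q x + c^T x + lambda^T (A x - b)
Stationarity (grad_x L = 0): Q x + c + A^T lambda = 0.
Primal feasibility: A x = b.

This gives the KKT block system:
  [ Q   A^T ] [ x     ]   [-c ]
  [ A    0  ] [ lambda ] = [ b ]

Solving the linear system:
  x*      = (-0.2857, 1)
  lambda* = (-1.9524)
  f(x*)   = 2.7143

x* = (-0.2857, 1), lambda* = (-1.9524)


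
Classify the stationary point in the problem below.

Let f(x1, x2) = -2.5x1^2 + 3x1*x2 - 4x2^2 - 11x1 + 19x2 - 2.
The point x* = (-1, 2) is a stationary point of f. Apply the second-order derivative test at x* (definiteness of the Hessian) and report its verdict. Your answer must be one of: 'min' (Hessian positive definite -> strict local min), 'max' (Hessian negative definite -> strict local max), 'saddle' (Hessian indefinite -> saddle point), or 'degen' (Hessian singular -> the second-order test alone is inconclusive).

Compute the Hessian H = grad^2 f:
  H = [[-5, 3], [3, -8]]
Verify stationarity: grad f(x*) = H x* + g = (0, 0).
Eigenvalues of H: -9.8541, -3.1459.
Both eigenvalues < 0, so H is negative definite -> x* is a strict local max.

max


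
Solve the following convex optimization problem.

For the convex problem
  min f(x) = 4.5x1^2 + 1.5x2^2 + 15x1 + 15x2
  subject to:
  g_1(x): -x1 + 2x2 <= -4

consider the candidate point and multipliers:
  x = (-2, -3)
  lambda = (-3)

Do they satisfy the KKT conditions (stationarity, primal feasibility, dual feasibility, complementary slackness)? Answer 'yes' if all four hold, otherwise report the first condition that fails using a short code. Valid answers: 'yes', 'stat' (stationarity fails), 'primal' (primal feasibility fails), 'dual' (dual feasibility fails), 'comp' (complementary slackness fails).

Gradient of f: grad f(x) = Q x + c = (-3, 6)
Constraint values g_i(x) = a_i^T x - b_i:
  g_1((-2, -3)) = 0
Stationarity residual: grad f(x) + sum_i lambda_i a_i = (0, 0)
  -> stationarity OK
Primal feasibility (all g_i <= 0): OK
Dual feasibility (all lambda_i >= 0): FAILS
Complementary slackness (lambda_i * g_i(x) = 0 for all i): OK

Verdict: the first failing condition is dual_feasibility -> dual.

dual


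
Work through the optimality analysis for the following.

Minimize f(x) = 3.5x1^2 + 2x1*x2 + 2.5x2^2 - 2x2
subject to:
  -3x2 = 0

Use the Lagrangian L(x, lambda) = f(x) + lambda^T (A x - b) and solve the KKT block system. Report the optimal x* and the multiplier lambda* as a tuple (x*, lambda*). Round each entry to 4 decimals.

Form the Lagrangian:
  L(x, lambda) = (1/2) x^T Q x + c^T x + lambda^T (A x - b)
Stationarity (grad_x L = 0): Q x + c + A^T lambda = 0.
Primal feasibility: A x = b.

This gives the KKT block system:
  [ Q   A^T ] [ x     ]   [-c ]
  [ A    0  ] [ lambda ] = [ b ]

Solving the linear system:
  x*      = (0, 0)
  lambda* = (-0.6667)
  f(x*)   = 0

x* = (0, 0), lambda* = (-0.6667)


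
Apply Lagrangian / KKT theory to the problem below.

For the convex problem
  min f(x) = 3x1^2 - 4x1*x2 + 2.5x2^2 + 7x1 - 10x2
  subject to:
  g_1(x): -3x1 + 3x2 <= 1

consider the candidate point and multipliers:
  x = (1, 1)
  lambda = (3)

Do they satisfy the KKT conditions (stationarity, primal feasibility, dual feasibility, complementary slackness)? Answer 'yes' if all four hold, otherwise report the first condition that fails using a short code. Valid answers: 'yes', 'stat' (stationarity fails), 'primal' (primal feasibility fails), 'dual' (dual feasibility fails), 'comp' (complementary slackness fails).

Gradient of f: grad f(x) = Q x + c = (9, -9)
Constraint values g_i(x) = a_i^T x - b_i:
  g_1((1, 1)) = -1
Stationarity residual: grad f(x) + sum_i lambda_i a_i = (0, 0)
  -> stationarity OK
Primal feasibility (all g_i <= 0): OK
Dual feasibility (all lambda_i >= 0): OK
Complementary slackness (lambda_i * g_i(x) = 0 for all i): FAILS

Verdict: the first failing condition is complementary_slackness -> comp.

comp


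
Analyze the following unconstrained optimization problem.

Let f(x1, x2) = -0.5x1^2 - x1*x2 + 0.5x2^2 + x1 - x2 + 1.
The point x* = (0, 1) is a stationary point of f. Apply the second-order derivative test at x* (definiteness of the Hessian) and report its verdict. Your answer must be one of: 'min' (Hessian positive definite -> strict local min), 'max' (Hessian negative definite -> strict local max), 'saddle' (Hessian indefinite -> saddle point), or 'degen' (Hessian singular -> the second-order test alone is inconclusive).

Compute the Hessian H = grad^2 f:
  H = [[-1, -1], [-1, 1]]
Verify stationarity: grad f(x*) = H x* + g = (0, 0).
Eigenvalues of H: -1.4142, 1.4142.
Eigenvalues have mixed signs, so H is indefinite -> x* is a saddle point.

saddle


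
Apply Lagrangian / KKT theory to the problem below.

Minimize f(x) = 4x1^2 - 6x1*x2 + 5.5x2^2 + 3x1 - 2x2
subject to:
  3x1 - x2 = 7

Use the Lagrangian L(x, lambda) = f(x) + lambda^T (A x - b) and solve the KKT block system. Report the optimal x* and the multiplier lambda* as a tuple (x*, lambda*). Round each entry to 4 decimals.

Form the Lagrangian:
  L(x, lambda) = (1/2) x^T Q x + c^T x + lambda^T (A x - b)
Stationarity (grad_x L = 0): Q x + c + A^T lambda = 0.
Primal feasibility: A x = b.

This gives the KKT block system:
  [ Q   A^T ] [ x     ]   [-c ]
  [ A    0  ] [ lambda ] = [ b ]

Solving the linear system:
  x*      = (2.7042, 1.1127)
  lambda* = (-5.9859)
  f(x*)   = 23.8944

x* = (2.7042, 1.1127), lambda* = (-5.9859)


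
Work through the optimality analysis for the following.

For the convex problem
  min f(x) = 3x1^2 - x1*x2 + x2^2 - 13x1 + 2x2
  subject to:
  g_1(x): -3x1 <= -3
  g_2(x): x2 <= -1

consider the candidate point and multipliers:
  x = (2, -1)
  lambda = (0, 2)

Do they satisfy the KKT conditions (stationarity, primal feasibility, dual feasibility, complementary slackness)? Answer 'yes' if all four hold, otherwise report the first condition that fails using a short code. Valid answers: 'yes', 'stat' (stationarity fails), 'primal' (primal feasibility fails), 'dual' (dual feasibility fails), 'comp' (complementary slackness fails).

Gradient of f: grad f(x) = Q x + c = (0, -2)
Constraint values g_i(x) = a_i^T x - b_i:
  g_1((2, -1)) = -3
  g_2((2, -1)) = 0
Stationarity residual: grad f(x) + sum_i lambda_i a_i = (0, 0)
  -> stationarity OK
Primal feasibility (all g_i <= 0): OK
Dual feasibility (all lambda_i >= 0): OK
Complementary slackness (lambda_i * g_i(x) = 0 for all i): OK

Verdict: yes, KKT holds.

yes


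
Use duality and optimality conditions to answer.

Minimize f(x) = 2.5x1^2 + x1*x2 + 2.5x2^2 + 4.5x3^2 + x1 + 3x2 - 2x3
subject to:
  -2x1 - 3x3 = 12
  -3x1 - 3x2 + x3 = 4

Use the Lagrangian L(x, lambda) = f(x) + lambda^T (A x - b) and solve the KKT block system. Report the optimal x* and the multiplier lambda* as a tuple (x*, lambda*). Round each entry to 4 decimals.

Form the Lagrangian:
  L(x, lambda) = (1/2) x^T Q x + c^T x + lambda^T (A x - b)
Stationarity (grad_x L = 0): Q x + c + A^T lambda = 0.
Primal feasibility: A x = b.

This gives the KKT block system:
  [ Q   A^T ] [ x     ]   [-c ]
  [ A    0  ] [ lambda ] = [ b ]

Solving the linear system:
  x*      = (-2.588, 0.4965, -2.2746)
  lambda* = (-7.169, 0.9648)
  f(x*)   = 42.8099

x* = (-2.588, 0.4965, -2.2746), lambda* = (-7.169, 0.9648)


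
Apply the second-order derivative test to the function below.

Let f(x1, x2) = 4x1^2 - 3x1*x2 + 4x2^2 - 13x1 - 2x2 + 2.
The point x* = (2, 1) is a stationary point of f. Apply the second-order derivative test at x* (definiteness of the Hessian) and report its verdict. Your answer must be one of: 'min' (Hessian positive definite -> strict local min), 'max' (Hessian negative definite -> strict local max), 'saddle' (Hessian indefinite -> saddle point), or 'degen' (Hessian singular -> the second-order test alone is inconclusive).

Compute the Hessian H = grad^2 f:
  H = [[8, -3], [-3, 8]]
Verify stationarity: grad f(x*) = H x* + g = (0, 0).
Eigenvalues of H: 5, 11.
Both eigenvalues > 0, so H is positive definite -> x* is a strict local min.

min


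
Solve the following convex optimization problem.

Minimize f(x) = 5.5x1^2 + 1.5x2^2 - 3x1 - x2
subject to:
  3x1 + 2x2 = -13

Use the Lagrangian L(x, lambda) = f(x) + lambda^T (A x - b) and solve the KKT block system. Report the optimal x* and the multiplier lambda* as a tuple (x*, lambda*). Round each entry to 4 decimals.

Form the Lagrangian:
  L(x, lambda) = (1/2) x^T Q x + c^T x + lambda^T (A x - b)
Stationarity (grad_x L = 0): Q x + c + A^T lambda = 0.
Primal feasibility: A x = b.

This gives the KKT block system:
  [ Q   A^T ] [ x     ]   [-c ]
  [ A    0  ] [ lambda ] = [ b ]

Solving the linear system:
  x*      = (-1.5634, -4.1549)
  lambda* = (6.7324)
  f(x*)   = 48.1831

x* = (-1.5634, -4.1549), lambda* = (6.7324)


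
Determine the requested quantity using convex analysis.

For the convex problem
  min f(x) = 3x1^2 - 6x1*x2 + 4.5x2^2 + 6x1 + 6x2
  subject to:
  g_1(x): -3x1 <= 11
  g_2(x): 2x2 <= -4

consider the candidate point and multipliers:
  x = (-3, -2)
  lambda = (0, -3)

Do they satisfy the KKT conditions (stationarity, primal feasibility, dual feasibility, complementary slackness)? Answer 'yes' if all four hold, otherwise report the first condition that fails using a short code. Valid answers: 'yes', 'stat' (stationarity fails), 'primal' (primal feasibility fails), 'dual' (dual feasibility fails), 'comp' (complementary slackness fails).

Gradient of f: grad f(x) = Q x + c = (0, 6)
Constraint values g_i(x) = a_i^T x - b_i:
  g_1((-3, -2)) = -2
  g_2((-3, -2)) = 0
Stationarity residual: grad f(x) + sum_i lambda_i a_i = (0, 0)
  -> stationarity OK
Primal feasibility (all g_i <= 0): OK
Dual feasibility (all lambda_i >= 0): FAILS
Complementary slackness (lambda_i * g_i(x) = 0 for all i): OK

Verdict: the first failing condition is dual_feasibility -> dual.

dual


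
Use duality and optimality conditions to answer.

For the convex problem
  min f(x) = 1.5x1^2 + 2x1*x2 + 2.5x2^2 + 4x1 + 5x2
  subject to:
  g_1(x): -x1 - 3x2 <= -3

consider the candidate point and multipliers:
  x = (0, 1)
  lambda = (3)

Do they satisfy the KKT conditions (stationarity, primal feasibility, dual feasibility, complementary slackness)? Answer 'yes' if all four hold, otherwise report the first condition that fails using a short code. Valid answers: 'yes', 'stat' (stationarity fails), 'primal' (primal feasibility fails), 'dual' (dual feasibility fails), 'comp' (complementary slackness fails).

Gradient of f: grad f(x) = Q x + c = (6, 10)
Constraint values g_i(x) = a_i^T x - b_i:
  g_1((0, 1)) = 0
Stationarity residual: grad f(x) + sum_i lambda_i a_i = (3, 1)
  -> stationarity FAILS
Primal feasibility (all g_i <= 0): OK
Dual feasibility (all lambda_i >= 0): OK
Complementary slackness (lambda_i * g_i(x) = 0 for all i): OK

Verdict: the first failing condition is stationarity -> stat.

stat


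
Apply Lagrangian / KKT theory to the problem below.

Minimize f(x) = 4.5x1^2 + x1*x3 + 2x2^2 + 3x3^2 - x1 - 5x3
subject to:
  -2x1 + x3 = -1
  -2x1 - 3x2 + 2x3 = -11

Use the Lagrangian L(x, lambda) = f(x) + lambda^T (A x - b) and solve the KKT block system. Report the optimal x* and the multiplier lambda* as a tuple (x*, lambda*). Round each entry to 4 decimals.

Form the Lagrangian:
  L(x, lambda) = (1/2) x^T Q x + c^T x + lambda^T (A x - b)
Stationarity (grad_x L = 0): Q x + c + A^T lambda = 0.
Primal feasibility: A x = b.

This gives the KKT block system:
  [ Q   A^T ] [ x     ]   [-c ]
  [ A    0  ] [ lambda ] = [ b ]

Solving the linear system:
  x*      = (0.4126, 3.2751, -0.1748)
  lambda* = (-3.0974, 4.3668)
  f(x*)   = 22.6991

x* = (0.4126, 3.2751, -0.1748), lambda* = (-3.0974, 4.3668)


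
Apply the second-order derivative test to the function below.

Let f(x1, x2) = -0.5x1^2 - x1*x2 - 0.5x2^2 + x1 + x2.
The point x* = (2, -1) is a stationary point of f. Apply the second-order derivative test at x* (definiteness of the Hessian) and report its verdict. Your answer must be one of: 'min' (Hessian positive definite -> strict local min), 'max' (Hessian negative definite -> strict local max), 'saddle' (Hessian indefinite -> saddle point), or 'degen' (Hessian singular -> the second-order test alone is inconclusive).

Compute the Hessian H = grad^2 f:
  H = [[-1, -1], [-1, -1]]
Verify stationarity: grad f(x*) = H x* + g = (0, 0).
Eigenvalues of H: -2, 0.
H has a zero eigenvalue (singular; negative semidefinite but not definite), so H is neither positive definite, negative definite, nor indefinite. The second-order test alone is inconclusive -> degen.
(Indeed, f is constant along the null direction of H through x*, so x* is not a strict local extremum.)

degen


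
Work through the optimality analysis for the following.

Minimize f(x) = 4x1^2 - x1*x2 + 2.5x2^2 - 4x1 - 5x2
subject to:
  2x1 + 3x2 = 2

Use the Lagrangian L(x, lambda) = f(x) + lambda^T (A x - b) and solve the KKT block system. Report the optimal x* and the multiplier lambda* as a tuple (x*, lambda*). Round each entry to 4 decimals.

Form the Lagrangian:
  L(x, lambda) = (1/2) x^T Q x + c^T x + lambda^T (A x - b)
Stationarity (grad_x L = 0): Q x + c + A^T lambda = 0.
Primal feasibility: A x = b.

This gives the KKT block system:
  [ Q   A^T ] [ x     ]   [-c ]
  [ A    0  ] [ lambda ] = [ b ]

Solving the linear system:
  x*      = (0.3077, 0.4615)
  lambda* = (1)
  f(x*)   = -2.7692

x* = (0.3077, 0.4615), lambda* = (1)


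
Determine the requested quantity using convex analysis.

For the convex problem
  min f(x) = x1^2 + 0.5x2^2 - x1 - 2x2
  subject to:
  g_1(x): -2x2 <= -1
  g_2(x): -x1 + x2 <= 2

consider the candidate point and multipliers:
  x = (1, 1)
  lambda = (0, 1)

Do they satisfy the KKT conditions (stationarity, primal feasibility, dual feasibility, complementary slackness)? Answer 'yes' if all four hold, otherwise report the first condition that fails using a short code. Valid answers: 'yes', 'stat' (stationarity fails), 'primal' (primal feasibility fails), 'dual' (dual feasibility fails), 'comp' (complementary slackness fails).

Gradient of f: grad f(x) = Q x + c = (1, -1)
Constraint values g_i(x) = a_i^T x - b_i:
  g_1((1, 1)) = -1
  g_2((1, 1)) = -2
Stationarity residual: grad f(x) + sum_i lambda_i a_i = (0, 0)
  -> stationarity OK
Primal feasibility (all g_i <= 0): OK
Dual feasibility (all lambda_i >= 0): OK
Complementary slackness (lambda_i * g_i(x) = 0 for all i): FAILS

Verdict: the first failing condition is complementary_slackness -> comp.

comp


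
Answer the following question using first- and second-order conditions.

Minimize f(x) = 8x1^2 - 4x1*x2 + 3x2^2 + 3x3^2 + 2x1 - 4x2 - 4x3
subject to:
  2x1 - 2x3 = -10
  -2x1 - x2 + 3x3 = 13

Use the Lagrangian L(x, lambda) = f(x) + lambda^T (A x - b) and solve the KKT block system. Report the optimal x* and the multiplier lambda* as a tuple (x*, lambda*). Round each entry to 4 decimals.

Form the Lagrangian:
  L(x, lambda) = (1/2) x^T Q x + c^T x + lambda^T (A x - b)
Stationarity (grad_x L = 0): Q x + c + A^T lambda = 0.
Primal feasibility: A x = b.

This gives the KKT block system:
  [ Q   A^T ] [ x     ]   [-c ]
  [ A    0  ] [ lambda ] = [ b ]

Solving the linear system:
  x*      = (-1.4, 0.6, 3.6)
  lambda* = (16.6, 5.2)
  f(x*)   = 39.4

x* = (-1.4, 0.6, 3.6), lambda* = (16.6, 5.2)


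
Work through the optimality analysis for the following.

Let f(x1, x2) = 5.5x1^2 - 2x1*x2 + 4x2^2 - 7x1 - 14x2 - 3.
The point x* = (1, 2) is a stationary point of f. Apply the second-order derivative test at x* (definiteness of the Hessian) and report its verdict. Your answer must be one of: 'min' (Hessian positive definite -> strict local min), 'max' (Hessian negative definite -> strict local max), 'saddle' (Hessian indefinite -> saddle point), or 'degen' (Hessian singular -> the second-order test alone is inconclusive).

Compute the Hessian H = grad^2 f:
  H = [[11, -2], [-2, 8]]
Verify stationarity: grad f(x*) = H x* + g = (0, 0).
Eigenvalues of H: 7, 12.
Both eigenvalues > 0, so H is positive definite -> x* is a strict local min.

min


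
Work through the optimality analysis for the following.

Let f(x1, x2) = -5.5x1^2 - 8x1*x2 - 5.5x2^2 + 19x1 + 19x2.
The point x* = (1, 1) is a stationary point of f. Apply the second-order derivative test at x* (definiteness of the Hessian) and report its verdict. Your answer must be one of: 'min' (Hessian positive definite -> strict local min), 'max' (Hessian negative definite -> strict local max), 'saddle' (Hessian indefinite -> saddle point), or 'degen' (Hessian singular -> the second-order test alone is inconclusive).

Compute the Hessian H = grad^2 f:
  H = [[-11, -8], [-8, -11]]
Verify stationarity: grad f(x*) = H x* + g = (0, 0).
Eigenvalues of H: -19, -3.
Both eigenvalues < 0, so H is negative definite -> x* is a strict local max.

max


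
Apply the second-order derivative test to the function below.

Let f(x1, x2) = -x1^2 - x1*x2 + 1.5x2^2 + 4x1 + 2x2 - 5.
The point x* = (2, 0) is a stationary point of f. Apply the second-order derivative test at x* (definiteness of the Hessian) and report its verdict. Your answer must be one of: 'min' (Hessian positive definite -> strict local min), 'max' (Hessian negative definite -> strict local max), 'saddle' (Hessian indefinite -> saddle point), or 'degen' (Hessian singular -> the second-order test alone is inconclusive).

Compute the Hessian H = grad^2 f:
  H = [[-2, -1], [-1, 3]]
Verify stationarity: grad f(x*) = H x* + g = (0, 0).
Eigenvalues of H: -2.1926, 3.1926.
Eigenvalues have mixed signs, so H is indefinite -> x* is a saddle point.

saddle


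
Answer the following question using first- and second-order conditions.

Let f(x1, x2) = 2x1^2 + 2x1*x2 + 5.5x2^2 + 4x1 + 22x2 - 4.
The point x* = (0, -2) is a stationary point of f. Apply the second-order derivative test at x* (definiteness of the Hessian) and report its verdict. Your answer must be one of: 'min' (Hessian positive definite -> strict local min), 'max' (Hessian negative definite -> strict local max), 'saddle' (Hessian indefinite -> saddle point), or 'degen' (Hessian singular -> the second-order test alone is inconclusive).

Compute the Hessian H = grad^2 f:
  H = [[4, 2], [2, 11]]
Verify stationarity: grad f(x*) = H x* + g = (0, 0).
Eigenvalues of H: 3.4689, 11.5311.
Both eigenvalues > 0, so H is positive definite -> x* is a strict local min.

min


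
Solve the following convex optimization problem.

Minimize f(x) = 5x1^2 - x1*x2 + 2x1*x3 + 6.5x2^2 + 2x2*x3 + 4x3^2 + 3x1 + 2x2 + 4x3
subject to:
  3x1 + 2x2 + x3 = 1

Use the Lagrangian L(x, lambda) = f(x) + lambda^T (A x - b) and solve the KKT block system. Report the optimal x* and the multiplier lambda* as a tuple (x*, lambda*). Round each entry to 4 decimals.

Form the Lagrangian:
  L(x, lambda) = (1/2) x^T Q x + c^T x + lambda^T (A x - b)
Stationarity (grad_x L = 0): Q x + c + A^T lambda = 0.
Primal feasibility: A x = b.

This gives the KKT block system:
  [ Q   A^T ] [ x     ]   [-c ]
  [ A    0  ] [ lambda ] = [ b ]

Solving the linear system:
  x*      = (0.3333, 0.2072, -0.4144)
  lambda* = (-1.7658)
  f(x*)   = 0.7613

x* = (0.3333, 0.2072, -0.4144), lambda* = (-1.7658)


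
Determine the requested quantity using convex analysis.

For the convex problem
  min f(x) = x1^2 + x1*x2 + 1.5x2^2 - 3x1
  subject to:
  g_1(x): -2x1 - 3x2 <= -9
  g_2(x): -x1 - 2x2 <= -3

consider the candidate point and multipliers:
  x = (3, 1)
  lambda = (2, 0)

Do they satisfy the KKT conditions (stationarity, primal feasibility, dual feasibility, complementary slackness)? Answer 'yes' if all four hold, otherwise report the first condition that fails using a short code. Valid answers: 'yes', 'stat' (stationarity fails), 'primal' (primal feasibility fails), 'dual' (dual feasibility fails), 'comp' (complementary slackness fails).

Gradient of f: grad f(x) = Q x + c = (4, 6)
Constraint values g_i(x) = a_i^T x - b_i:
  g_1((3, 1)) = 0
  g_2((3, 1)) = -2
Stationarity residual: grad f(x) + sum_i lambda_i a_i = (0, 0)
  -> stationarity OK
Primal feasibility (all g_i <= 0): OK
Dual feasibility (all lambda_i >= 0): OK
Complementary slackness (lambda_i * g_i(x) = 0 for all i): OK

Verdict: yes, KKT holds.

yes


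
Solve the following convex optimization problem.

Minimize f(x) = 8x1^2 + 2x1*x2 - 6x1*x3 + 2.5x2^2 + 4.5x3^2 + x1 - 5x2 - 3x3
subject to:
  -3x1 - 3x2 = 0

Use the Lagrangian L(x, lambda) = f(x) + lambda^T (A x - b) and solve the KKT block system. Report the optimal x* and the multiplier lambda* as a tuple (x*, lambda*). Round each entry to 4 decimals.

Form the Lagrangian:
  L(x, lambda) = (1/2) x^T Q x + c^T x + lambda^T (A x - b)
Stationarity (grad_x L = 0): Q x + c + A^T lambda = 0.
Primal feasibility: A x = b.

This gives the KKT block system:
  [ Q   A^T ] [ x     ]   [-c ]
  [ A    0  ] [ lambda ] = [ b ]

Solving the linear system:
  x*      = (-0.3077, 0.3077, 0.1282)
  lambda* = (-1.359)
  f(x*)   = -1.1154

x* = (-0.3077, 0.3077, 0.1282), lambda* = (-1.359)


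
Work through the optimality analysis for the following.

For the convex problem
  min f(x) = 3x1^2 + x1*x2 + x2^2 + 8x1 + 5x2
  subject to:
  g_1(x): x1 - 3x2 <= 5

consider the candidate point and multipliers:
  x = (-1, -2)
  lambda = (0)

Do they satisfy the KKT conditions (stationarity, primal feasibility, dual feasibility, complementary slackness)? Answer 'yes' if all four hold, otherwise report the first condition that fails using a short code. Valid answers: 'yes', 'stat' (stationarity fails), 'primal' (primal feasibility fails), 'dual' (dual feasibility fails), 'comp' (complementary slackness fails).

Gradient of f: grad f(x) = Q x + c = (0, 0)
Constraint values g_i(x) = a_i^T x - b_i:
  g_1((-1, -2)) = 0
Stationarity residual: grad f(x) + sum_i lambda_i a_i = (0, 0)
  -> stationarity OK
Primal feasibility (all g_i <= 0): OK
Dual feasibility (all lambda_i >= 0): OK
Complementary slackness (lambda_i * g_i(x) = 0 for all i): OK

Verdict: yes, KKT holds.

yes


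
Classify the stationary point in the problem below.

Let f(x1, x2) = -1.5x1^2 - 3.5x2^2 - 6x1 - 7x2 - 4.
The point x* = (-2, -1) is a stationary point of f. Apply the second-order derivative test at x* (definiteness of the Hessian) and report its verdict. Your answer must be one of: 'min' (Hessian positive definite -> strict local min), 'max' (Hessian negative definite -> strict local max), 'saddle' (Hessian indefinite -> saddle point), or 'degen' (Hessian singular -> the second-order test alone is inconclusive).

Compute the Hessian H = grad^2 f:
  H = [[-3, 0], [0, -7]]
Verify stationarity: grad f(x*) = H x* + g = (0, 0).
Eigenvalues of H: -7, -3.
Both eigenvalues < 0, so H is negative definite -> x* is a strict local max.

max


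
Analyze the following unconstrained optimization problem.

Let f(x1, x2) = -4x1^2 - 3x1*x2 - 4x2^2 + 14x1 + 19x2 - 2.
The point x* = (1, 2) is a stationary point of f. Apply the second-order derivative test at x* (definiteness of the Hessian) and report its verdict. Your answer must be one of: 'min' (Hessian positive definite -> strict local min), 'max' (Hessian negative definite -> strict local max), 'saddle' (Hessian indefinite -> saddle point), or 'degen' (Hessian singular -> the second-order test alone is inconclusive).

Compute the Hessian H = grad^2 f:
  H = [[-8, -3], [-3, -8]]
Verify stationarity: grad f(x*) = H x* + g = (0, 0).
Eigenvalues of H: -11, -5.
Both eigenvalues < 0, so H is negative definite -> x* is a strict local max.

max


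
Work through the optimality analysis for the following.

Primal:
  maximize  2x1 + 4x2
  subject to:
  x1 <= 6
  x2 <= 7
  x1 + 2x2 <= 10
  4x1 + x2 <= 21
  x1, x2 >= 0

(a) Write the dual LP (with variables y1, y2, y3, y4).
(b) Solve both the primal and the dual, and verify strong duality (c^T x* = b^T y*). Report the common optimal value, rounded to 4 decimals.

The standard primal-dual pair for 'max c^T x s.t. A x <= b, x >= 0' is:
  Dual:  min b^T y  s.t.  A^T y >= c,  y >= 0.

So the dual LP is:
  minimize  6y1 + 7y2 + 10y3 + 21y4
  subject to:
    y1 + y3 + 4y4 >= 2
    y2 + 2y3 + y4 >= 4
    y1, y2, y3, y4 >= 0

Solving the primal: x* = (4.5714, 2.7143).
  primal value c^T x* = 20.
Solving the dual: y* = (0, 0, 2, 0).
  dual value b^T y* = 20.
Strong duality: c^T x* = b^T y*. Confirmed.

20
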